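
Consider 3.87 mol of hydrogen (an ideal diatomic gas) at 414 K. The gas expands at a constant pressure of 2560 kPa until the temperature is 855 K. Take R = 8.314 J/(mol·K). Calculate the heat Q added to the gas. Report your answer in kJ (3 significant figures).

Isobaric: W = nRΔT = (3.87)(8.314)(441) = 14189 J.
ΔU = nCᵥΔT with Cᵥ = 5R/2: ΔU = (3.87)(20.79)(441) = 35473 J.
Q = ΔU + W = 35473 + 14189 = 49662 J.

Q ≈ 49.7 kJ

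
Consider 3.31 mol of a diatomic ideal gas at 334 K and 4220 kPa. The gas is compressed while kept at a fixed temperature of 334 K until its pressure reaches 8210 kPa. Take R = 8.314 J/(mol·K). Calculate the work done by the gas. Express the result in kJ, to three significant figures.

Isothermal process: W = nRT ln(V₂/V₁) = nRT ln(P₁/P₂).
W = (3.31)(8.314)(334) × ln(4220/8210)
  = 9191 × ln(0.514) = 9191 × -0.6655
W_by_gas = -6117 J.

W ≈ -6.12 kJ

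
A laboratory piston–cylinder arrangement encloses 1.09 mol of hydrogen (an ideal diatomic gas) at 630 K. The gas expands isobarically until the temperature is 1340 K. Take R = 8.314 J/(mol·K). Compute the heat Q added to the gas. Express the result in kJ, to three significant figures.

Q ≈ 22.5 kJ

Isobaric: W = nRΔT = (1.09)(8.314)(710) = 6434 J.
ΔU = nCᵥΔT with Cᵥ = 5R/2: ΔU = (1.09)(20.79)(710) = 16086 J.
Q = ΔU + W = 16086 + 6434 = 22520 J.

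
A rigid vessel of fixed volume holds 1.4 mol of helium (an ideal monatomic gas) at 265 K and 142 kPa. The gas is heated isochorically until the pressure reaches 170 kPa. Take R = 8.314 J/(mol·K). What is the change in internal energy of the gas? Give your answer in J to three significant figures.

ΔU ≈ 912 J

Constant volume ⇒ W = 0, so Q = ΔU = nCᵥΔT with Cᵥ = 3R/2 = 12.47 J/(mol·K).
At constant V, T₂/T₁ = P₂/P₁ ⇒ ΔT = T₁(P₂/P₁ − 1) = 265·(170/142 − 1) = 52.25 K.
ΔU = (1.4)(12.47)(52.25) = 912.3 J.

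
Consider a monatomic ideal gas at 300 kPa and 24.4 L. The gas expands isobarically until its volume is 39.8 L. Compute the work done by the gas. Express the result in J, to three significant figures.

Isobaric: W = P ΔV.
W = (300 kPa)(39.8 − 24.4 L) = (300)(15.4) = 4620 J.

W ≈ 4620 J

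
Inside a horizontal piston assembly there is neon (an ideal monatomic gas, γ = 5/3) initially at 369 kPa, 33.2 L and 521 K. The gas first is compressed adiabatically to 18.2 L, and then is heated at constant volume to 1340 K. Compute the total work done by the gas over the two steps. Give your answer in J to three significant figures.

Step 1 (adiabatic): W = (P₁V₁ − P₂V₂)/(γ−1) = (12251 − 18290)/0.667 = -9058 J.
Step 2 (isochoric): W = 0 (constant volume).
W_total = -9058 + 0 = -9058 J.

W_total ≈ -9060 J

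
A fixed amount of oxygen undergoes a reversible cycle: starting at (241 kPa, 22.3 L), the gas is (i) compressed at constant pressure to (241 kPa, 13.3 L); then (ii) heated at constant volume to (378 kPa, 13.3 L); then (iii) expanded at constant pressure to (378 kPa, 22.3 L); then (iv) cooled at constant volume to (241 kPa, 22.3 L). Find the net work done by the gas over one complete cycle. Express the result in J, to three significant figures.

Constant-volume legs do no work.
W(i) = (241)(13.3 − 22.3) = -2169 J; W(iii) = (378)(22.3 − 13.3) = 3402 J.
W_net = -2169 + 3402 = 1233 J (the clockwise enclosed area).

W_net ≈ 1230 J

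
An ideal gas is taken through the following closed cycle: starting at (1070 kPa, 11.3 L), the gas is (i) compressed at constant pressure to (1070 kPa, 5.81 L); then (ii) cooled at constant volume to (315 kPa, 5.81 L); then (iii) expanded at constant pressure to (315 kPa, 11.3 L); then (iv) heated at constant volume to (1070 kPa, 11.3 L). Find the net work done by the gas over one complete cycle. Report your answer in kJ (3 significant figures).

W_net ≈ -4.14 kJ

Constant-volume legs do no work.
W(i) = (1070)(5.81 − 11.3) = -5874 J; W(iii) = (315)(11.3 − 5.81) = 1729 J.
W_net = -5874 + 1729 = -4145 J (the counter-clockwise enclosed area).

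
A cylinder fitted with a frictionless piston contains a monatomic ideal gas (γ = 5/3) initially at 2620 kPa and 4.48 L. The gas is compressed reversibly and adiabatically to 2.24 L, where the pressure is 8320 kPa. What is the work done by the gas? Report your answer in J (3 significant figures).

W ≈ -10300 J

Adiabatic: W = (P₁V₁ − P₂V₂)/(γ − 1) with γ = 5/3.
P₁V₁ = 11738 J, P₂V₂ = 18637 J.
W = (11738 − 18637) / 0.6667 = -10349 J.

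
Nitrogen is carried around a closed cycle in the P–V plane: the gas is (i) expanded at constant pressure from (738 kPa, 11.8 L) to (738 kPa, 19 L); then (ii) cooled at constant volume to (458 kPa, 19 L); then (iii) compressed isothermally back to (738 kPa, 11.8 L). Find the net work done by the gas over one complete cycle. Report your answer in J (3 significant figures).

Leg (i): W = PΔV = (738)(19 − 11.8) = 5314 J.
Leg (ii): W = 0.
Leg (iii): W = PᵢVᵢ ln(V_f/Vᵢ) = (8702) ln(11.8/19) = -4145 J.
W_net = 5314 − 4145 = 1168 J.

W_net ≈ 1170 J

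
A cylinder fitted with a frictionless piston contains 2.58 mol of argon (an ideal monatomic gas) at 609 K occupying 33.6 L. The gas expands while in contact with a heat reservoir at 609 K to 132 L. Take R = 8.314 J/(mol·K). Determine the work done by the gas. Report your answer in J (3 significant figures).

Isothermal: W = nRT ln(V₂/V₁).
W = (2.58)(8.314)(609) × ln(132/33.6)
  = 13063 × 1.368
W_by_gas = 17874 J.

W ≈ 17900 J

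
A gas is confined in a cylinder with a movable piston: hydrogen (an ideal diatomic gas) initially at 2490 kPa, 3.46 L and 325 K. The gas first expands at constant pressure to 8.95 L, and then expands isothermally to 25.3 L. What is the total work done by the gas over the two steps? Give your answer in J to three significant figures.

Step 1 (isobaric): W = PΔV = (2490 kPa)(8.95 − 3.46 L) = 13670 J.
After step 1: P = 2490 kPa, V = 8.95 L, T = 840.7 K.
Step 2 (isothermal): W = P₁V₁ ln(V₂/V₁) = (22286) ln(25.3/8.95) = 23158 J.
W_total = 13670 + 23158 = 36828 J.

W_total ≈ 36800 J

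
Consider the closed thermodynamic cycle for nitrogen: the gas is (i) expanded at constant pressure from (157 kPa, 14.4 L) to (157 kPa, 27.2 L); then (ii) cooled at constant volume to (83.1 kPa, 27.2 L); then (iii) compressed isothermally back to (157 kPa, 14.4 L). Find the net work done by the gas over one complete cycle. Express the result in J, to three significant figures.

Leg (i): W = PΔV = (157)(27.2 − 14.4) = 2010 J.
Leg (ii): W = 0.
Leg (iii): W = PᵢVᵢ ln(V_f/Vᵢ) = (2260) ln(14.4/27.2) = -1438 J.
W_net = 2010 − 1438 = 572.1 J.

W_net ≈ 572 J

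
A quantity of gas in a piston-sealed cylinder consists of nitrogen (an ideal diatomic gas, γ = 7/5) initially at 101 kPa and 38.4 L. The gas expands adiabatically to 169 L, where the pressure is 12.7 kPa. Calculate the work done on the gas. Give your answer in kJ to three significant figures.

Adiabatic: W = (P₁V₁ − P₂V₂)/(γ − 1) with γ = 7/5.
P₁V₁ = 3878 J, P₂V₂ = 2146 J.
W = (3878 − 2146) / 0.4 = 4330 J.
Work on gas = −W_by = -4330 J.

W ≈ -4.33 kJ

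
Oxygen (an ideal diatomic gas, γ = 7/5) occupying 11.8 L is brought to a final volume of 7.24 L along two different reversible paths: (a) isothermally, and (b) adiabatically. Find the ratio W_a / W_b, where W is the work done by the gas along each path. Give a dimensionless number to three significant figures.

Path (a) isothermal: W = P₁V₁ ln(V₂/V₁) → W_a/(P₁V₁) = -0.4885.
Path (b) adiabatic: W = P₁V₁(1 − (V₁/V₂)^(γ−1))/(γ−1) → W_b/(P₁V₁) = -0.5395.
W_a / W_b = -0.4885 / -0.5395 = 0.9055.

W_a / W_b ≈ 0.905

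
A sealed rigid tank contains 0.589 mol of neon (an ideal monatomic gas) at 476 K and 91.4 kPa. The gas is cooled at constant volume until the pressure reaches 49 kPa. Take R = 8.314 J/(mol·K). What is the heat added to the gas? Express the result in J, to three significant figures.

Constant volume ⇒ W = 0, so Q = ΔU = nCᵥΔT with Cᵥ = 3R/2 = 12.47 J/(mol·K).
At constant V, T₂/T₁ = P₂/P₁ ⇒ ΔT = T₁(P₂/P₁ − 1) = 476·(49/91.4 − 1) = -220.8 K.
ΔU = (0.589)(12.47)(-220.8) = -1622 J.

Q ≈ -1620 J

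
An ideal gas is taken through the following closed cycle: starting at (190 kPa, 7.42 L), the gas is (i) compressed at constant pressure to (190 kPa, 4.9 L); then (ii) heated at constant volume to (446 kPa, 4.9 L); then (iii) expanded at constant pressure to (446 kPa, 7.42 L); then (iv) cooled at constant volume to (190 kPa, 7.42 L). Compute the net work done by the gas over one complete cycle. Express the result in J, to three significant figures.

W_net ≈ 645 J

Constant-volume legs do no work.
W(i) = (190)(4.9 − 7.42) = -478.8 J; W(iii) = (446)(7.42 − 4.9) = 1124 J.
W_net = -478.8 + 1124 = 645.1 J (the clockwise enclosed area).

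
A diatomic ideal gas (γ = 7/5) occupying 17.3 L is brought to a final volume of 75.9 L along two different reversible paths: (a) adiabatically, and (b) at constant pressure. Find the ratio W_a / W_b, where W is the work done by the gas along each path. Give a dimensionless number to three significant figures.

Path (a) adiabatic: W = P₁V₁(1 − (V₁/V₂)^(γ−1))/(γ−1) → W_a/(P₁V₁) = 1.116.
Path (b) isobaric: W = P₁(V₂ − V₁) → W_b/(P₁V₁) = 3.387.
W_a / W_b = 1.116 / 3.387 = 0.3295.

W_a / W_b ≈ 0.330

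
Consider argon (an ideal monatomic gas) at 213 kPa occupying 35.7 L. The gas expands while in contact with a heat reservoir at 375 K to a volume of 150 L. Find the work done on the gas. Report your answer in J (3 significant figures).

W ≈ -10900 J

Isothermal: W = nRT ln(V₂/V₁) = P₁V₁ ln(V₂/V₁).
P₁V₁ = (213 kPa)(35.7 L) = 7604 J.
W = 7604 × ln(150/35.7) = 7604 × 1.435
W_by_gas = 10916 J; work on gas = −W_by = -10916 J.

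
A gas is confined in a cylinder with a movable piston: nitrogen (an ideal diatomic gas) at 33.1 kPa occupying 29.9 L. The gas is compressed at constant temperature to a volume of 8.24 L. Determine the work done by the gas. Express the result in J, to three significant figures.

Isothermal: W = nRT ln(V₂/V₁) = P₁V₁ ln(V₂/V₁).
P₁V₁ = (33.1 kPa)(29.9 L) = 989.7 J.
W = 989.7 × ln(8.24/29.9) = 989.7 × -1.289
W_by_gas = -1276 J.

W ≈ -1280 J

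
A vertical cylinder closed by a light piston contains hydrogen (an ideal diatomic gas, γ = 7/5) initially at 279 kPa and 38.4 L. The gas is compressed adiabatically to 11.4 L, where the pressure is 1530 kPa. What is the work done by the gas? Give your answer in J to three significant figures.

W ≈ -16800 J

Adiabatic: W = (P₁V₁ − P₂V₂)/(γ − 1) with γ = 7/5.
P₁V₁ = 10714 J, P₂V₂ = 17442 J.
W = (10714 − 17442) / 0.4 = -16821 J.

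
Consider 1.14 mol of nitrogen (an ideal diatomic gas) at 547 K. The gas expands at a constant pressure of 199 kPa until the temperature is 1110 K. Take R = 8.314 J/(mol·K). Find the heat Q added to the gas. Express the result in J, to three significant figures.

Isobaric: W = nRΔT = (1.14)(8.314)(563) = 5336 J.
ΔU = nCᵥΔT with Cᵥ = 5R/2: ΔU = (1.14)(20.79)(563) = 13340 J.
Q = ΔU + W = 13340 + 5336 = 18676 J.

Q ≈ 18700 J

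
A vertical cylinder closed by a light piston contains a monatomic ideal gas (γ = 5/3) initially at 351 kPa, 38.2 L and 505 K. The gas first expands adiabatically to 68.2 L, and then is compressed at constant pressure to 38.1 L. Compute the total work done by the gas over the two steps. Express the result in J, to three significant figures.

W_total ≈ 2430 J

Step 1 (adiabatic): W = (P₁V₁ − P₂V₂)/(γ−1) = (13408 − 9111)/0.667 = 6446 J.
After step 1: P = 133.6 kPa, V = 68.2 L, T = 343.1 K.
Step 2 (isobaric): W = PΔV = (133.6 kPa)(38.1 − 68.2 L) = -4021 J.
W_total = 6446 − 4021 = 2425 J.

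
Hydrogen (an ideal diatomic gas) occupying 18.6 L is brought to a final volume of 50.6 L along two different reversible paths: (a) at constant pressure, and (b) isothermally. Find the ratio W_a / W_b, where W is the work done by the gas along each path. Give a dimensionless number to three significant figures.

Path (a) isobaric: W = P₁(V₂ − V₁) → W_a/(P₁V₁) = 1.72.
Path (b) isothermal: W = P₁V₁ ln(V₂/V₁) → W_b/(P₁V₁) = 1.001.
W_a / W_b = 1.72 / 1.001 = 1.719.

W_a / W_b ≈ 1.72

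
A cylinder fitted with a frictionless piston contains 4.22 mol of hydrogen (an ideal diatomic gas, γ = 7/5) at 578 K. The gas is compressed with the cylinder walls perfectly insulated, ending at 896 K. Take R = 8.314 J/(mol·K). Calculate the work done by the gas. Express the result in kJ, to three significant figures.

Adiabatic ⇒ Q = 0, so W_by = −ΔU = nCᵥ(T₁ − T₂).
Cᵥ = 5R/2 = 20.79 J/(mol·K).
W = (4.22)(20.79)(578 − 896) = -27893 J.

W ≈ -27.9 kJ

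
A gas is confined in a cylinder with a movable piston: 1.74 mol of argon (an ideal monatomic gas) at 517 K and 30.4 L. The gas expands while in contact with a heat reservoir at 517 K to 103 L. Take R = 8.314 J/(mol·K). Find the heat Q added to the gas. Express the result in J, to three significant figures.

Q ≈ 9130 J

Isothermal ⇒ ΔU = 0, so Q = W = nRT ln(V₂/V₁).
Q = (1.74)(8.314)(517) ln(103/30.4) = 7479 × 1.22 = 9127 J.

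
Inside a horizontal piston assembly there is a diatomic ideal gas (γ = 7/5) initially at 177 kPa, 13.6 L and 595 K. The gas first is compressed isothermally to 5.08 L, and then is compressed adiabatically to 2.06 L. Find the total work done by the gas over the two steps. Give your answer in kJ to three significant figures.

W_total ≈ -4.99 kJ

Step 1 (isothermal): W = P₁V₁ ln(V₂/V₁) = (2407) ln(5.08/13.6) = -2371 J.
After step 1: P = 473.9 kPa, V = 5.08 L, T = 595 K.
Step 2 (adiabatic): W = (P₁V₁ − P₂V₂)/(γ−1) = (2407 − 3454)/0.4 = -2617 J.
W_total = -2371 − 2617 = -4987 J.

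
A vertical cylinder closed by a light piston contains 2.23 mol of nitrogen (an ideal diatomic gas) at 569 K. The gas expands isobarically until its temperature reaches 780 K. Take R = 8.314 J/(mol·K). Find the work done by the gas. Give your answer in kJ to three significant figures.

W ≈ 3.91 kJ

Isobaric: W = P ΔV = nR ΔT.
W = (2.23)(8.314)(780 − 569) = 3912 J.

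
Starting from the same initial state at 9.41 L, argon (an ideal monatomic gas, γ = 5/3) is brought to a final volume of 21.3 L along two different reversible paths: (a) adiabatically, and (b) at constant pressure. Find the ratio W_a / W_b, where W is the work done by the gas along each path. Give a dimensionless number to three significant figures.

Path (a) adiabatic: W = P₁V₁(1 − (V₁/V₂)^(γ−1))/(γ−1) → W_a/(P₁V₁) = 0.6299.
Path (b) isobaric: W = P₁(V₂ − V₁) → W_b/(P₁V₁) = 1.264.
W_a / W_b = 0.6299 / 1.264 = 0.4985.

W_a / W_b ≈ 0.499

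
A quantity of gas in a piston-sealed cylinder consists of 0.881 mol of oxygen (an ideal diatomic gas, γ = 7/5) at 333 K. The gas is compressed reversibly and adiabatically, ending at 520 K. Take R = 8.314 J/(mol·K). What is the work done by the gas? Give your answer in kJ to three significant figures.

W ≈ -3.42 kJ

Adiabatic ⇒ Q = 0, so W_by = −ΔU = nCᵥ(T₁ − T₂).
Cᵥ = 5R/2 = 20.79 J/(mol·K).
W = (0.881)(20.79)(333 − 520) = -3424 J.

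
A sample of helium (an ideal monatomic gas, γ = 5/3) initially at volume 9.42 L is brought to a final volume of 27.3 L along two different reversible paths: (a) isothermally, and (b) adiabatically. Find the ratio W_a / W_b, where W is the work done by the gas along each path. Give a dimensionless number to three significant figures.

W_a / W_b ≈ 1.40

Path (a) isothermal: W = P₁V₁ ln(V₂/V₁) → W_a/(P₁V₁) = 1.064.
Path (b) adiabatic: W = P₁V₁(1 − (V₁/V₂)^(γ−1))/(γ−1) → W_b/(P₁V₁) = 0.7621.
W_a / W_b = 1.064 / 0.7621 = 1.396.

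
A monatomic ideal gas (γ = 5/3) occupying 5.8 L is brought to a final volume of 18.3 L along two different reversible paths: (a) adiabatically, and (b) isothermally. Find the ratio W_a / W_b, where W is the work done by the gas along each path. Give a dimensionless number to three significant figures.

W_a / W_b ≈ 0.699

Path (a) adiabatic: W = P₁V₁(1 − (V₁/V₂)^(γ−1))/(γ−1) → W_a/(P₁V₁) = 0.8027.
Path (b) isothermal: W = P₁V₁ ln(V₂/V₁) → W_b/(P₁V₁) = 1.149.
W_a / W_b = 0.8027 / 1.149 = 0.6986.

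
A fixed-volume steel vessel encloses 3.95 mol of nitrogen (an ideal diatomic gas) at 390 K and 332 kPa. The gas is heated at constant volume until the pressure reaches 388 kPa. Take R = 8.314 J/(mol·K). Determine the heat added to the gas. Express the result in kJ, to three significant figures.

Q ≈ 5.40 kJ

Constant volume ⇒ W = 0, so Q = ΔU = nCᵥΔT with Cᵥ = 5R/2 = 20.79 J/(mol·K).
At constant V, T₂/T₁ = P₂/P₁ ⇒ ΔT = T₁(P₂/P₁ − 1) = 390·(388/332 − 1) = 65.78 K.
ΔU = (3.95)(20.79)(65.78) = 5401 J.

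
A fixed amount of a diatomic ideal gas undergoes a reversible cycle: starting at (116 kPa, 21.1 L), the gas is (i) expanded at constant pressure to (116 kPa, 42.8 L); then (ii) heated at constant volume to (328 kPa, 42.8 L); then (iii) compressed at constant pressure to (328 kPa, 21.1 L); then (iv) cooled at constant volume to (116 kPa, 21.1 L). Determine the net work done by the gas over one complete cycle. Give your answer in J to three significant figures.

W_net ≈ -4600 J

Constant-volume legs do no work.
W(i) = (116)(42.8 − 21.1) = 2517 J; W(iii) = (328)(21.1 − 42.8) = -7118 J.
W_net = 2517 − 7118 = -4600 J (the counter-clockwise enclosed area).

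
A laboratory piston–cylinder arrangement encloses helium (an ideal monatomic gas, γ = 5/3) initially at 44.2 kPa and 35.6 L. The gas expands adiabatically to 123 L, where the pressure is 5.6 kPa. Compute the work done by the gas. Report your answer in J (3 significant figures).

Adiabatic: W = (P₁V₁ − P₂V₂)/(γ − 1) with γ = 5/3.
P₁V₁ = 1574 J, P₂V₂ = 688.8 J.
W = (1574 − 688.8) / 0.6667 = 1327 J.

W ≈ 1330 J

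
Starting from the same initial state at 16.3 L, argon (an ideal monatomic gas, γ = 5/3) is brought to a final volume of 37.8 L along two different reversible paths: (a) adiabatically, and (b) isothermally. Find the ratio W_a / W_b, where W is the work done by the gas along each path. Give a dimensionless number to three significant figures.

W_a / W_b ≈ 0.765

Path (a) adiabatic: W = P₁V₁(1 − (V₁/V₂)^(γ−1))/(γ−1) → W_a/(P₁V₁) = 0.6438.
Path (b) isothermal: W = P₁V₁ ln(V₂/V₁) → W_b/(P₁V₁) = 0.8411.
W_a / W_b = 0.6438 / 0.8411 = 0.7654.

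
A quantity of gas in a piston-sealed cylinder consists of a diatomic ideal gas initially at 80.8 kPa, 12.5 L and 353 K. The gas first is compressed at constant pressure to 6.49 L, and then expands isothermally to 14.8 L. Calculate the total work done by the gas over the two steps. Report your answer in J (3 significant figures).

Step 1 (isobaric): W = PΔV = (80.8 kPa)(6.49 − 12.5 L) = -485.6 J.
After step 1: P = 80.8 kPa, V = 6.49 L, T = 183.3 K.
Step 2 (isothermal): W = P₁V₁ ln(V₂/V₁) = (524.4) ln(14.8/6.49) = 432.3 J.
W_total = -485.6 + 432.3 = -53.32 J.

W_total ≈ -53.3 J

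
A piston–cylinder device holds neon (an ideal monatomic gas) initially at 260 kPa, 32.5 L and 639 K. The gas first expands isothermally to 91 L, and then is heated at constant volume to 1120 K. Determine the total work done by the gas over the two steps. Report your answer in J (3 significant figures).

Step 1 (isothermal): W = P₁V₁ ln(V₂/V₁) = (8450) ln(91/32.5) = 8700 J.
Step 2 (isochoric): W = 0 (constant volume).
W_total = 8700 + 0 = 8700 J.

W_total ≈ 8700 J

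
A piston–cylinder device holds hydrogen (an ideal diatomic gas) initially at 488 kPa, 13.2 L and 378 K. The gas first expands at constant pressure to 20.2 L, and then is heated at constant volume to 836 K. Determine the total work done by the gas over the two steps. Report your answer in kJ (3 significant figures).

Step 1 (isobaric): W = PΔV = (488 kPa)(20.2 − 13.2 L) = 3416 J.
Step 2 (isochoric): W = 0 (constant volume).
W_total = 3416 + 0 = 3416 J.

W_total ≈ 3.42 kJ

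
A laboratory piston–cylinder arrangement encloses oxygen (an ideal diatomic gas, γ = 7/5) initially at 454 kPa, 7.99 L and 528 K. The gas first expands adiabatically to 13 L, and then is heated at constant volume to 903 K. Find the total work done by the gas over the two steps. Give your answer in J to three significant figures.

Step 1 (adiabatic): W = (P₁V₁ − P₂V₂)/(γ−1) = (3627 − 2986)/0.4 = 1604 J.
Step 2 (isochoric): W = 0 (constant volume).
W_total = 1604 + 0 = 1604 J.

W_total ≈ 1600 J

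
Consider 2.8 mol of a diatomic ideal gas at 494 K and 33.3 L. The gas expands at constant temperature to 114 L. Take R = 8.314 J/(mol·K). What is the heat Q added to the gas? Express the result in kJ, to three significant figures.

Q ≈ 14.2 kJ

Isothermal ⇒ ΔU = 0, so Q = W = nRT ln(V₂/V₁).
Q = (2.8)(8.314)(494) ln(114/33.3) = 11500 × 1.231 = 14152 J.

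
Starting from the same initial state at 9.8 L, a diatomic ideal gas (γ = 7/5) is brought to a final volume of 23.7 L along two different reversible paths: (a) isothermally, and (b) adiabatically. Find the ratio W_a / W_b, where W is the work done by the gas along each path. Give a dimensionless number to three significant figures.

W_a / W_b ≈ 1.19

Path (a) isothermal: W = P₁V₁ ln(V₂/V₁) → W_a/(P₁V₁) = 0.8831.
Path (b) adiabatic: W = P₁V₁(1 − (V₁/V₂)^(γ−1))/(γ−1) → W_b/(P₁V₁) = 0.744.
W_a / W_b = 0.8831 / 0.744 = 1.187.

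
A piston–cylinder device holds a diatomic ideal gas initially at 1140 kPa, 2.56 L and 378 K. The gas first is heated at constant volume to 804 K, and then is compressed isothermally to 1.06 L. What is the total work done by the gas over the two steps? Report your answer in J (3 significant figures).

Step 1 (isochoric): W = 0 (constant volume).
After step 1: P = 2425 kPa (V unchanged).
Step 2 (isothermal): W = P₁V₁ ln(V₂/V₁) = (6207) ln(1.06/2.56) = -5473 J.
W_total = 0 − 5473 = -5473 J.

W_total ≈ -5470 J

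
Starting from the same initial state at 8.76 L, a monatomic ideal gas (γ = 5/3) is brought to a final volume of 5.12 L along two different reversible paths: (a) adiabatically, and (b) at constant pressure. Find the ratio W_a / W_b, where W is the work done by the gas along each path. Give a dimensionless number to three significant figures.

W_a / W_b ≈ 1.55

Path (a) adiabatic: W = P₁V₁(1 − (V₁/V₂)^(γ−1))/(γ−1) → W_a/(P₁V₁) = -0.6458.
Path (b) isobaric: W = P₁(V₂ − V₁) → W_b/(P₁V₁) = -0.4155.
W_a / W_b = -0.6458 / -0.4155 = 1.554.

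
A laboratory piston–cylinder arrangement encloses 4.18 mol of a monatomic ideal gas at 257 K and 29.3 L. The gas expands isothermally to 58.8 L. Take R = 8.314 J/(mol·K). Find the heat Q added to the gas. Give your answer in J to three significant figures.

Q ≈ 6220 J

Isothermal ⇒ ΔU = 0, so Q = W = nRT ln(V₂/V₁).
Q = (4.18)(8.314)(257) ln(58.8/29.3) = 8931 × 0.6966 = 6221 J.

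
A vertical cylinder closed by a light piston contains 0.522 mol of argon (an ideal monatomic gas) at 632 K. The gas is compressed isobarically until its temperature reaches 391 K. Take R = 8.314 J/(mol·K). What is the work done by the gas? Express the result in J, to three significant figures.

W ≈ -1050 J

Isobaric: W = P ΔV = nR ΔT.
W = (0.522)(8.314)(391 − 632) = -1046 J.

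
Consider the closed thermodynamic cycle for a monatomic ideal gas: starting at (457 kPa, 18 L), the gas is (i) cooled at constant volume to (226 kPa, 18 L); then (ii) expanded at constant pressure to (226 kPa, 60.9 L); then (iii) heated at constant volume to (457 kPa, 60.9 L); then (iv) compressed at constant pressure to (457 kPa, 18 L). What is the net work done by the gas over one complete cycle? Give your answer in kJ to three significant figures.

Constant-volume legs do no work.
W(ii) = (226)(60.9 − 18) = 9695 J; W(iv) = (457)(18 − 60.9) = -19605 J.
W_net = 9695 − 19605 = -9910 J (the counter-clockwise enclosed area).

W_net ≈ -9.91 kJ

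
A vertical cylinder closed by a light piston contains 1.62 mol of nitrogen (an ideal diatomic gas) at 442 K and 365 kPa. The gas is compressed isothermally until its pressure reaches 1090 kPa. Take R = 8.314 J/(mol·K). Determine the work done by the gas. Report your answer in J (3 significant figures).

W ≈ -6510 J

Isothermal process: W = nRT ln(V₂/V₁) = nRT ln(P₁/P₂).
W = (1.62)(8.314)(442) × ln(365/1090)
  = 5953 × ln(0.3349) = 5953 × -1.094
W_by_gas = -6513 J.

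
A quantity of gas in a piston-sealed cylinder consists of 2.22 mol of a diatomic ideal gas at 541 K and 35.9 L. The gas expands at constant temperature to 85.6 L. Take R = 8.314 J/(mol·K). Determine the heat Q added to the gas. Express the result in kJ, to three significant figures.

Q ≈ 8.68 kJ

Isothermal ⇒ ΔU = 0, so Q = W = nRT ln(V₂/V₁).
Q = (2.22)(8.314)(541) ln(85.6/35.9) = 9985 × 0.8689 = 8677 J.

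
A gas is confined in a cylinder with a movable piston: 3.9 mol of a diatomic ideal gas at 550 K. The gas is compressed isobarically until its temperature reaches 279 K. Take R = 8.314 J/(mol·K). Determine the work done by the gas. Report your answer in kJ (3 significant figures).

Isobaric: W = P ΔV = nR ΔT.
W = (3.9)(8.314)(279 − 550) = -8787 J.

W ≈ -8.79 kJ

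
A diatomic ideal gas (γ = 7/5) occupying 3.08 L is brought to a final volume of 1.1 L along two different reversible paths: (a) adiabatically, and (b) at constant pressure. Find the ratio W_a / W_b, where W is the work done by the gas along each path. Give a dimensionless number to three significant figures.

Path (a) adiabatic: W = P₁V₁(1 − (V₁/V₂)^(γ−1))/(γ−1) → W_a/(P₁V₁) = -1.274.
Path (b) isobaric: W = P₁(V₂ − V₁) → W_b/(P₁V₁) = -0.6429.
W_a / W_b = -1.274 / -0.6429 = 1.982.

W_a / W_b ≈ 1.98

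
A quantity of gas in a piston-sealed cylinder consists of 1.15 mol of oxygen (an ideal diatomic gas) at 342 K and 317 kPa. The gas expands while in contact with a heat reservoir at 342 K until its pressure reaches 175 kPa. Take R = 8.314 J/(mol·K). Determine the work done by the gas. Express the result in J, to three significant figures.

Isothermal process: W = nRT ln(V₂/V₁) = nRT ln(P₁/P₂).
W = (1.15)(8.314)(342) × ln(317/175)
  = 3270 × ln(1.811) = 3270 × 0.5941
W_by_gas = 1943 J.

W ≈ 1940 J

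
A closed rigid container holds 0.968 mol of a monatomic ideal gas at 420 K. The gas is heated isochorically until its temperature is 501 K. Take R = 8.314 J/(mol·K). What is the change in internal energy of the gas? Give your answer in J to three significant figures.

ΔU ≈ 978 J

Constant volume ⇒ W = 0, so Q = ΔU = nCᵥΔT with Cᵥ = 3R/2 = 12.47 J/(mol·K).
ΔU = (0.968)(12.47)(501 − 420) = 977.8 J.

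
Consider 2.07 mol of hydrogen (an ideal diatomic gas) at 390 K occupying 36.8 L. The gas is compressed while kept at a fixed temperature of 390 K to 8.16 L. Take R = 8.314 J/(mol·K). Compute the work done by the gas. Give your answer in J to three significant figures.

W ≈ -10100 J

Isothermal: W = nRT ln(V₂/V₁).
W = (2.07)(8.314)(390) × ln(8.16/36.8)
  = 6712 × -1.506
W_by_gas = -10110 J.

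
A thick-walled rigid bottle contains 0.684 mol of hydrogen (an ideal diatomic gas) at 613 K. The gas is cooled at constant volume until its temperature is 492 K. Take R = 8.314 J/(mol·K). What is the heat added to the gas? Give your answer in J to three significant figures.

Q ≈ -1720 J

Constant volume ⇒ W = 0, so Q = ΔU = nCᵥΔT with Cᵥ = 5R/2 = 20.79 J/(mol·K).
ΔU = (0.684)(20.79)(492 − 613) = -1720 J.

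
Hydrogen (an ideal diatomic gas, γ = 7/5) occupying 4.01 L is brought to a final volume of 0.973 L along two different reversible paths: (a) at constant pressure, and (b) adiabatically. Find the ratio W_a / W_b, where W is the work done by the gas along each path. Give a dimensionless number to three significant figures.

W_a / W_b ≈ 0.398

Path (a) isobaric: W = P₁(V₂ − V₁) → W_a/(P₁V₁) = -0.7574.
Path (b) adiabatic: W = P₁V₁(1 − (V₁/V₂)^(γ−1))/(γ−1) → W_b/(P₁V₁) = -1.905.
W_a / W_b = -0.7574 / -1.905 = 0.3975.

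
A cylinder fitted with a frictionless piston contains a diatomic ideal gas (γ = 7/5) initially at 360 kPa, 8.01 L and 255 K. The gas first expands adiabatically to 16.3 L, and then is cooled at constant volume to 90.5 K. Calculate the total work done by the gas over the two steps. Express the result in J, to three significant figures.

Step 1 (adiabatic): W = (P₁V₁ − P₂V₂)/(γ−1) = (2884 − 2170)/0.4 = 1783 J.
Step 2 (isochoric): W = 0 (constant volume).
W_total = 1783 + 0 = 1783 J.

W_total ≈ 1780 J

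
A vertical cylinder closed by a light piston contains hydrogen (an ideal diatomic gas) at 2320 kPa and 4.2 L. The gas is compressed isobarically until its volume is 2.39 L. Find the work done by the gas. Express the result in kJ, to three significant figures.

Isobaric: W = P ΔV.
W = (2320 kPa)(2.39 − 4.2 L) = (2320)(-1.81) = -4199 J.

W ≈ -4.20 kJ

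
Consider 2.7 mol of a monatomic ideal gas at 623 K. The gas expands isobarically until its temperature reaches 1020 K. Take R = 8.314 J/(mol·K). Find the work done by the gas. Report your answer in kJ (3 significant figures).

W ≈ 8.91 kJ

Isobaric: W = P ΔV = nR ΔT.
W = (2.7)(8.314)(1020 − 623) = 8912 J.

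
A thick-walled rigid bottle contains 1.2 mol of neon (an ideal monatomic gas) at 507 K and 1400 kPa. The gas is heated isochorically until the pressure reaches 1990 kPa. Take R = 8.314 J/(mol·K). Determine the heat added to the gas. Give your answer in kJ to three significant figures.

Q ≈ 3.20 kJ

Constant volume ⇒ W = 0, so Q = ΔU = nCᵥΔT with Cᵥ = 3R/2 = 12.47 J/(mol·K).
At constant V, T₂/T₁ = P₂/P₁ ⇒ ΔT = T₁(P₂/P₁ − 1) = 507·(1990/1400 − 1) = 213.7 K.
ΔU = (1.2)(12.47)(213.7) = 3198 J.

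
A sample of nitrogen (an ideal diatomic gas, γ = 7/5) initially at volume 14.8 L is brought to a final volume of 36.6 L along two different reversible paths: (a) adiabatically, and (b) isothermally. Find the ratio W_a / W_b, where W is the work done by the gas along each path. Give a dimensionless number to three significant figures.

W_a / W_b ≈ 0.839

Path (a) adiabatic: W = P₁V₁(1 − (V₁/V₂)^(γ−1))/(γ−1) → W_a/(P₁V₁) = 0.7596.
Path (b) isothermal: W = P₁V₁ ln(V₂/V₁) → W_b/(P₁V₁) = 0.9054.
W_a / W_b = 0.7596 / 0.9054 = 0.8389.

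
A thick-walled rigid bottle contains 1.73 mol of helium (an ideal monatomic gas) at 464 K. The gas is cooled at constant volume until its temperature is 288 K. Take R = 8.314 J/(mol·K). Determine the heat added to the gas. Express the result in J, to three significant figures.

Constant volume ⇒ W = 0, so Q = ΔU = nCᵥΔT with Cᵥ = 3R/2 = 12.47 J/(mol·K).
ΔU = (1.73)(12.47)(288 − 464) = -3797 J.

Q ≈ -3800 J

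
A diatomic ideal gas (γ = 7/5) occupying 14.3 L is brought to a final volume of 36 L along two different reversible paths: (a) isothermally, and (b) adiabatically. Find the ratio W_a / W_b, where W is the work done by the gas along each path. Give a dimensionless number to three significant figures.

W_a / W_b ≈ 1.20

Path (a) isothermal: W = P₁V₁ ln(V₂/V₁) → W_a/(P₁V₁) = 0.9233.
Path (b) adiabatic: W = P₁V₁(1 − (V₁/V₂)^(γ−1))/(γ−1) → W_b/(P₁V₁) = 0.772.
W_a / W_b = 0.9233 / 0.772 = 1.196.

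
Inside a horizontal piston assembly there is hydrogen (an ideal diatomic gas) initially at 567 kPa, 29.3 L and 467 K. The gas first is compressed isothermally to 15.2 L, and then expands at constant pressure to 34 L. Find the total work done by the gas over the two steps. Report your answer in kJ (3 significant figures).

Step 1 (isothermal): W = P₁V₁ ln(V₂/V₁) = (16613) ln(15.2/29.3) = -10903 J.
After step 1: P = 1093 kPa, V = 15.2 L, T = 467 K.
Step 2 (isobaric): W = PΔV = (1093 kPa)(34 − 15.2 L) = 20548 J.
W_total = -10903 + 20548 = 9645 J.

W_total ≈ 9.64 kJ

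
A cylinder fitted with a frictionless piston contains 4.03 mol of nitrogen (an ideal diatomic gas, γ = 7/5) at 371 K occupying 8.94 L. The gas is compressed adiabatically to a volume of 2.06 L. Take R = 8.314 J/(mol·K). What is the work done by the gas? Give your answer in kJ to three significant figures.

W ≈ -24.8 kJ

Adiabatic: TV^(γ−1) = const with γ = 7/5.
T₂ = T₁ (V₁/V₂)^(γ−1) = 371 × (8.94/2.06)^0.4 = 371 × 1.799 = 667.4 K.
W_by = nCᵥ(T₁ − T₂) = (4.03)(20.79)(371 − 667.4) = -24824 J.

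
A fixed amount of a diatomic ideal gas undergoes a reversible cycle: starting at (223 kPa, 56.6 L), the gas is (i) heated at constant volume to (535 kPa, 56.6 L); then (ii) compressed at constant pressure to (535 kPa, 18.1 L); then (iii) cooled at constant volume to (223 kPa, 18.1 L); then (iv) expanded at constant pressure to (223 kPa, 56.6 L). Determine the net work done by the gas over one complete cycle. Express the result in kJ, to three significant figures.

W_net ≈ -12.0 kJ

Constant-volume legs do no work.
W(ii) = (535)(18.1 − 56.6) = -20598 J; W(iv) = (223)(56.6 − 18.1) = 8586 J.
W_net = -20598 + 8586 = -12012 J (the counter-clockwise enclosed area).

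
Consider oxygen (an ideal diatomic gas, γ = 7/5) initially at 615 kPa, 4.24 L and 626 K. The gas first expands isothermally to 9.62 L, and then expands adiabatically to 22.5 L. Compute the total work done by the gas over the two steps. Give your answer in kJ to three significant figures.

W_total ≈ 4.01 kJ

Step 1 (isothermal): W = P₁V₁ ln(V₂/V₁) = (2608) ln(9.62/4.24) = 2136 J.
After step 1: P = 271.1 kPa, V = 9.62 L, T = 626 K.
Step 2 (adiabatic): W = (P₁V₁ − P₂V₂)/(γ−1) = (2608 − 1856)/0.4 = 1878 J.
W_total = 2136 + 1878 = 4015 J.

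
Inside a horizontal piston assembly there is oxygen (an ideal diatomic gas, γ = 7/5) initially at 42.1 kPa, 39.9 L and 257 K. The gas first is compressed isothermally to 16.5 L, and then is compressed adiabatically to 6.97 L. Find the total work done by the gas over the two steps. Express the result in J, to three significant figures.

W_total ≈ -3210 J

Step 1 (isothermal): W = P₁V₁ ln(V₂/V₁) = (1680) ln(16.5/39.9) = -1483 J.
After step 1: P = 101.8 kPa, V = 16.5 L, T = 257 K.
Step 2 (adiabatic): W = (P₁V₁ − P₂V₂)/(γ−1) = (1680 − 2371)/0.4 = -1728 J.
W_total = -1483 − 1728 = -3212 J.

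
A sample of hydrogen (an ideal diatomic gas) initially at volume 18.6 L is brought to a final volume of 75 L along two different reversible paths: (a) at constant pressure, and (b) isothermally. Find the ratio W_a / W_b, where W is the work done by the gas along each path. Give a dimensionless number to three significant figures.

W_a / W_b ≈ 2.17

Path (a) isobaric: W = P₁(V₂ − V₁) → W_a/(P₁V₁) = 3.032.
Path (b) isothermal: W = P₁V₁ ln(V₂/V₁) → W_b/(P₁V₁) = 1.394.
W_a / W_b = 3.032 / 1.394 = 2.175.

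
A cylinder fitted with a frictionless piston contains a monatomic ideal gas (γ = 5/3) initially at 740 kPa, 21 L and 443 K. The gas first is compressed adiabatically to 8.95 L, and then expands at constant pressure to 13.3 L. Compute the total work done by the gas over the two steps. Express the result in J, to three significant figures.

Step 1 (adiabatic): W = (P₁V₁ − P₂V₂)/(γ−1) = (15540 − 27440)/0.667 = -17850 J.
After step 1: P = 3066 kPa, V = 8.95 L, T = 782.2 K.
Step 2 (isobaric): W = PΔV = (3066 kPa)(13.3 − 8.95 L) = 13337 J.
W_total = -17850 + 13337 = -4513 J.

W_total ≈ -4510 J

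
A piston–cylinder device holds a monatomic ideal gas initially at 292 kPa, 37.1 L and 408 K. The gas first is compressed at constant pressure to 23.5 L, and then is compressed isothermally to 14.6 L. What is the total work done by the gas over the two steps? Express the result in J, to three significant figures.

W_total ≈ -7240 J

Step 1 (isobaric): W = PΔV = (292 kPa)(23.5 − 37.1 L) = -3971 J.
After step 1: P = 292 kPa, V = 23.5 L, T = 258.4 K.
Step 2 (isothermal): W = P₁V₁ ln(V₂/V₁) = (6862) ln(14.6/23.5) = -3266 J.
W_total = -3971 − 3266 = -7237 J.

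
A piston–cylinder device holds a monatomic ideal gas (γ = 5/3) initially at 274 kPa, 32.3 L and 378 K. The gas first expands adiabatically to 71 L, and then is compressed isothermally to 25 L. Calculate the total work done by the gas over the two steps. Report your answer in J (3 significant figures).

Step 1 (adiabatic): W = (P₁V₁ − P₂V₂)/(γ−1) = (8850 − 5235)/0.667 = 5423 J.
After step 1: P = 73.73 kPa, V = 71 L, T = 223.6 K.
Step 2 (isothermal): W = P₁V₁ ln(V₂/V₁) = (5235) ln(25/71) = -5464 J.
W_total = 5423 − 5464 = -41.49 J.

W_total ≈ -41.5 J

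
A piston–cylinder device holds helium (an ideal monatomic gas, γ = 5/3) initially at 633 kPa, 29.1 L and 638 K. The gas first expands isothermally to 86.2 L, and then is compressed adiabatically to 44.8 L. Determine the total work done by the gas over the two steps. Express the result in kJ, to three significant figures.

Step 1 (isothermal): W = P₁V₁ ln(V₂/V₁) = (18420) ln(86.2/29.1) = 20003 J.
After step 1: P = 213.7 kPa, V = 86.2 L, T = 638 K.
Step 2 (adiabatic): W = (P₁V₁ − P₂V₂)/(γ−1) = (18420 − 28496)/0.667 = -15113 J.
W_total = 20003 − 15113 = 4890 J.

W_total ≈ 4.89 kJ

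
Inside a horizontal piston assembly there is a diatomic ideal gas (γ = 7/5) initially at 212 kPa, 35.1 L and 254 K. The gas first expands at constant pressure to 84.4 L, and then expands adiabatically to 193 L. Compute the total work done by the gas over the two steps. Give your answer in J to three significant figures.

W_total ≈ 23100 J

Step 1 (isobaric): W = PΔV = (212 kPa)(84.4 − 35.1 L) = 10452 J.
After step 1: P = 212 kPa, V = 84.4 L, T = 610.8 K.
Step 2 (adiabatic): W = (P₁V₁ − P₂V₂)/(γ−1) = (17893 − 12853)/0.4 = 12600 J.
W_total = 10452 + 12600 = 23052 J.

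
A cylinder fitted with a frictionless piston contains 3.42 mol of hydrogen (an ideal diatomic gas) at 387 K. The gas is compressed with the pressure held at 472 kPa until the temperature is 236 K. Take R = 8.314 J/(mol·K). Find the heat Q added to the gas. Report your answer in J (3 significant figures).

Q ≈ -15000 J

Isobaric: W = nRΔT = (3.42)(8.314)(-151) = -4294 J.
ΔU = nCᵥΔT with Cᵥ = 5R/2: ΔU = (3.42)(20.79)(-151) = -10734 J.
Q = ΔU + W = -10734 − 4294 = -15027 J.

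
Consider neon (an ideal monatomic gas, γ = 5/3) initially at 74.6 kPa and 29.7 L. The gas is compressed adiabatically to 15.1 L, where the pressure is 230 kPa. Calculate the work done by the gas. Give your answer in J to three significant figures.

W ≈ -1890 J

Adiabatic: W = (P₁V₁ − P₂V₂)/(γ − 1) with γ = 5/3.
P₁V₁ = 2216 J, P₂V₂ = 3473 J.
W = (2216 − 3473) / 0.6667 = -1886 J.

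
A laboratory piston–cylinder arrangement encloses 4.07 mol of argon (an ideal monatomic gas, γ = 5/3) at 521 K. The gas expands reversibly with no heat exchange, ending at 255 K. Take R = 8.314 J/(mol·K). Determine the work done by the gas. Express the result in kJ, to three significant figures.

Adiabatic ⇒ Q = 0, so W_by = −ΔU = nCᵥ(T₁ − T₂).
Cᵥ = 3R/2 = 12.47 J/(mol·K).
W = (4.07)(12.47)(521 − 255) = 13501 J.

W ≈ 13.5 kJ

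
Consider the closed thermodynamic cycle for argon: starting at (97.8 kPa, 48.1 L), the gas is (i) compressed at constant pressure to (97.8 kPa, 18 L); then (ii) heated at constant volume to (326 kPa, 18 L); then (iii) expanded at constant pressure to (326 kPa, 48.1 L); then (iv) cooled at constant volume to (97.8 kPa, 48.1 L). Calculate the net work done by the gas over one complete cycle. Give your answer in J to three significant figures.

Constant-volume legs do no work.
W(i) = (97.8)(18 − 48.1) = -2944 J; W(iii) = (326)(48.1 − 18) = 9813 J.
W_net = -2944 + 9813 = 6869 J (the clockwise enclosed area).

W_net ≈ 6870 J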